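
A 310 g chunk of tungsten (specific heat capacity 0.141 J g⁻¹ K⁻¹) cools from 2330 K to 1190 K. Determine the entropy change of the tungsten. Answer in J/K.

ΔS = ∫dQ_rev/T = m c ln(T₂/T₁) = 310 × 0.141 × ln(1190/2330) = -29.4 J/K.

ΔS = -29.4 J/K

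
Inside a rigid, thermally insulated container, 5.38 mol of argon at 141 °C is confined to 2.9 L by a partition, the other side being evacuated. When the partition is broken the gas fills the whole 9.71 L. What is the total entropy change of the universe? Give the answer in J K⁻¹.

No heat is exchanged and no work is done, so the ideal-gas temperature stays constant.
Entropy is a state function; using a reversible isothermal path, ΔS_gas = nR ln(V₂/V₁) = 5.38 × 8.314 × ln(9.71/2.9) = 54.1 J/K.
The insulated surroundings exchange no heat, so ΔS_surr = 0 and ΔS_universe = ΔS_gas.

ΔS_universe = 54.1 J/K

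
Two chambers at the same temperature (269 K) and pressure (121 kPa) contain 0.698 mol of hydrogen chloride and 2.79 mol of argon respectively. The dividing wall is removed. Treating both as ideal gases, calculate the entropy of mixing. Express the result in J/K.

Mole fractions: x_A = 0.698/3.49 = 0.2, x_B = 0.8.
ΔS_mix = −R(n_A ln x_A + n_B ln x_B) = −8.314 × (0.698 ln 0.2 + 2.79 ln 0.8) = 14.5 J/K.

ΔS_mix = 14.5 J/K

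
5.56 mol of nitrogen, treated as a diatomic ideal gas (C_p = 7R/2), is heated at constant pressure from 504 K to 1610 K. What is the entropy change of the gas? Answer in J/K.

ΔS = 188 J/K

At constant pressure, ΔS = nC_p ln(T₂/T₁) with C_p = 7R/2 = 29.1 J mol⁻¹ K⁻¹.
ΔS = 5.56 × 29.1 × ln(1610/504) = 188 J/K.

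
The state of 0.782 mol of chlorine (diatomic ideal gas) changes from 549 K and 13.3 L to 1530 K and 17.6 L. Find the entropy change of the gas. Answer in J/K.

Entropy is a state function: ΔS = nC_V ln(T₂/T₁) + nR ln(V₂/V₁), with C_V = 5R/2 = 20.79 J mol⁻¹ K⁻¹ for a diatomic ideal gas.
ΔS = 0.782 × [20.79 × ln(1530/549) + 8.314 × ln(17.6/13.3)] = 18.5 J/K.

ΔS = 18.5 J/K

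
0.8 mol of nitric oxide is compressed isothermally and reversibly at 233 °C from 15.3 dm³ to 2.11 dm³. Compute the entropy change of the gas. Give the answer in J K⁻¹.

For an isothermal ideal gas ΔS_gas = nR ln(V₂/V₁) = 0.8 × 8.314 × ln(2.11/15.3) = -13.2 J/K.

ΔS_gas = -13.2 J/K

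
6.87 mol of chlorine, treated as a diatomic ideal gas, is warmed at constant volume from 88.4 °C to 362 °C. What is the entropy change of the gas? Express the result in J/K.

In kelvin: T₁ = 361.55 K, T₂ = 635.15 K. At constant volume, ΔS = nC_V ln(T₂/T₁) with C_V = 5R/2 = 20.79 J mol⁻¹ K⁻¹.
ΔS = 6.87 × 20.79 × ln(635.15/361.55) = 80.5 J/K.

ΔS = 80.5 J/K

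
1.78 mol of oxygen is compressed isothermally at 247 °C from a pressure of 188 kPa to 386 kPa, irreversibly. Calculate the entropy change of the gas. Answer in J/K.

Entropy is a state function, so ΔS_gas depends only on the end states.
For an isothermal ideal gas ΔS_gas = nR ln(P₁/P₂) = 1.78 × 8.314 × ln(188/386) = -10.6 J/K.

ΔS_gas = -10.6 J/K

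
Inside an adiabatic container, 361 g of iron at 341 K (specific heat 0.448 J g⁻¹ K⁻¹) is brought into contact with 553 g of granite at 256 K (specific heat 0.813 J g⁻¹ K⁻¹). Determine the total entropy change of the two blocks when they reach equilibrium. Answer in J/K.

ΔS_total = 5.1 J/K

Energy balance: T_f = (m₁c₁T₁ + m₂c₂T₂)/(m₁c₁ + m₂c₂) = 278.49 K.
ΔS₁ = m₁c₁ ln(T_f/T₁) = 161.728 × ln(278.49/341) = -32.75 J/K.
ΔS₂ = m₂c₂ ln(T_f/T₂) = 449.589 × ln(278.49/256) = 37.85 J/K.
ΔS_total = -32.75 + 37.85 = 5.1 J/K.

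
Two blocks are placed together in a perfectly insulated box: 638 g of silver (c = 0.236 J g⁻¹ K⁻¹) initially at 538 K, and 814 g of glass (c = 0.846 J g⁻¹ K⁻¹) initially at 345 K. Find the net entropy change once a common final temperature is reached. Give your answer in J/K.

Energy balance: T_f = (m₁c₁T₁ + m₂c₂T₂)/(m₁c₁ + m₂c₂) = 379.63 K.
ΔS₁ = m₁c₁ ln(T_f/T₁) = 150.568 × ln(379.63/538) = -52.5 J/K.
ΔS₂ = m₂c₂ ln(T_f/T₂) = 688.644 × ln(379.63/345) = 65.87 J/K.
ΔS_total = -52.5 + 65.87 = 13.4 J/K.

ΔS_total = 13.4 J/K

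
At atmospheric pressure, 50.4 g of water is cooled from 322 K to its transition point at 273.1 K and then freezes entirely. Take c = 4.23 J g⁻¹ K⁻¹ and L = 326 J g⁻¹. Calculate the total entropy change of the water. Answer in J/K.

Cooling step: ΔS₁ = m c ln(T_tr/T_i) = 50.4 × 4.23 × ln(273.1/322) = -35.12 J/K.
Phase change: ΔS₂ = −mL/T_tr = −50.4 × 326 / 273.1 = -60.16 J/K.
ΔS_total = (-35.12) + (-60.16) = -95.3 J/K.

ΔS = -95.3 J/K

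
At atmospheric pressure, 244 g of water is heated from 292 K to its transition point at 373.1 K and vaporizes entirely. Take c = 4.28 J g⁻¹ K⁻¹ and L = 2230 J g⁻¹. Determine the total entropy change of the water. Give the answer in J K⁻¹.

ΔS = 1710 J/K

Warming step: ΔS₁ = m c ln(T_tr/T_i) = 244 × 4.28 × ln(373.1/292) = 256 J/K.
Phase change: ΔS₂ = +mL/T_tr = 244 × 2230 / 373.1 = 1458 J/K.
ΔS_total = (256) + (1458) = 1710 J/K.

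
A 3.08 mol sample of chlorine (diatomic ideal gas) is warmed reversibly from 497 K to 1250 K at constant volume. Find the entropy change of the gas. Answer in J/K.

ΔS = 59 J/K

At constant volume, ΔS = nC_V ln(T₂/T₁) with C_V = 5R/2 = 20.79 J mol⁻¹ K⁻¹.
ΔS = 3.08 × 20.79 × ln(1250/497) = 59 J/K.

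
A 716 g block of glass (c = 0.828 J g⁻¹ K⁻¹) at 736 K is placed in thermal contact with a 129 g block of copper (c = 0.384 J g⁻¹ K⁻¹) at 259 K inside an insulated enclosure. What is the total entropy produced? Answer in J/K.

ΔS_total = 18.8 J/K

Energy balance: T_f = (m₁c₁T₁ + m₂c₂T₂)/(m₁c₁ + m₂c₂) = 699.22 K.
ΔS₁ = m₁c₁ ln(T_f/T₁) = 592.848 × ln(699.22/736) = -30.39 J/K.
ΔS₂ = m₂c₂ ln(T_f/T₂) = 49.536 × ln(699.22/259) = 49.2 J/K.
ΔS_total = -30.39 + 49.2 = 18.8 J/K.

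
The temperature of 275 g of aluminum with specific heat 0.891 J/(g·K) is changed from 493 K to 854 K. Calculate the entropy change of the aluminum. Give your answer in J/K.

ΔS = ∫dQ_rev/T = m c ln(T₂/T₁) = 275 × 0.891 × ln(854/493) = 135 J/K.

ΔS = 135 J/K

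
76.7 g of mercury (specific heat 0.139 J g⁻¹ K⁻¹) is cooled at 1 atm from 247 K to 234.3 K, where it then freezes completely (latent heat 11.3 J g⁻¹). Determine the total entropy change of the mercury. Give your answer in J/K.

ΔS = -4.26 J/K

Cooling step: ΔS₁ = m c ln(T_tr/T_i) = 76.7 × 0.139 × ln(234.3/247) = -0.5628 J/K.
Phase change: ΔS₂ = −mL/T_tr = −76.7 × 11.3 / 234.3 = -3.699 J/K.
ΔS_total = (-0.5628) + (-3.699) = -4.26 J/K.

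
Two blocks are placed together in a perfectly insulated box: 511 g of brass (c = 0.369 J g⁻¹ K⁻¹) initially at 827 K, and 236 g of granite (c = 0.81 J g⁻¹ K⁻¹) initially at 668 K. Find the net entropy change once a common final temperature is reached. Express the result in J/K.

Energy balance: T_f = (m₁c₁T₁ + m₂c₂T₂)/(m₁c₁ + m₂c₂) = 746.96 K.
ΔS₁ = m₁c₁ ln(T_f/T₁) = 188.559 × ln(746.96/827) = -19.2 J/K.
ΔS₂ = m₂c₂ ln(T_f/T₂) = 191.16 × ln(746.96/668) = 21.36 J/K.
ΔS_total = -19.2 + 21.36 = 2.16 J/K.

ΔS_total = 2.16 J/K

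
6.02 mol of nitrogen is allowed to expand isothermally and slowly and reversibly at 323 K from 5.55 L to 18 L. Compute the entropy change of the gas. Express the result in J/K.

ΔS_gas = 58.9 J/K

For an isothermal ideal gas ΔS_gas = nR ln(V₂/V₁) = 6.02 × 8.314 × ln(18/5.55) = 58.9 J/K.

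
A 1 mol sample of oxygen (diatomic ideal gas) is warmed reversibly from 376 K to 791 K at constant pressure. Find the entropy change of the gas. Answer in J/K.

ΔS = 21.6 J/K

At constant pressure, ΔS = nC_p ln(T₂/T₁) with C_p = 7R/2 = 29.1 J mol⁻¹ K⁻¹.
ΔS = 1 × 29.1 × ln(791/376) = 21.6 J/K.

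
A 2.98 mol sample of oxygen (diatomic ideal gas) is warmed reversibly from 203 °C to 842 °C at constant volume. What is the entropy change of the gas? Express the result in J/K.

ΔS = 52.7 J/K

In kelvin: T₁ = 476.15 K, T₂ = 1115.15 K. At constant volume, ΔS = nC_V ln(T₂/T₁) with C_V = 5R/2 = 20.79 J mol⁻¹ K⁻¹.
ΔS = 2.98 × 20.79 × ln(1115.15/476.15) = 52.7 J/K.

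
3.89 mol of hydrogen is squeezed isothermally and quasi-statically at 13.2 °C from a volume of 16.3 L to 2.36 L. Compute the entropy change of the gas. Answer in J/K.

For an isothermal ideal gas ΔS_gas = nR ln(V₂/V₁) = 3.89 × 8.314 × ln(2.36/16.3) = -62.5 J/K.

ΔS_gas = -62.5 J/K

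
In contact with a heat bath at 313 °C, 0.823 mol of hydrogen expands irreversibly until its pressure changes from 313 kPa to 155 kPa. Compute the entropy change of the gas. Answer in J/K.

ΔS_gas = 4.81 J/K

Entropy is a state function, so ΔS_gas depends only on the end states.
For an isothermal ideal gas ΔS_gas = nR ln(P₁/P₂) = 0.823 × 8.314 × ln(313/155) = 4.81 J/K.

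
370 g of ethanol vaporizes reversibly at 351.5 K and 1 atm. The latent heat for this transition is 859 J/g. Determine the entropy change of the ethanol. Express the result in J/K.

ΔS = 904 J/K

Heat absorbed by the substance: Q = mL = 370 × 859 = 317830 J.
At constant T, ΔS = Q_rev/T = 317830 / 351.5 = 904 J/K.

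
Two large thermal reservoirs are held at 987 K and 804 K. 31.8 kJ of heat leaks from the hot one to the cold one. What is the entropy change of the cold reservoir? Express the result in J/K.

ΔS_cold = 39.6 J/K

The cold reservoir gains heat Q, so ΔS_cold = +Q/T_C = 31800/804 = 39.6 J/K.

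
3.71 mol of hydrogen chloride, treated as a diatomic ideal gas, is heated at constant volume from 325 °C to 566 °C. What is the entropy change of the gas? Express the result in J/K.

In kelvin: T₁ = 598.15 K, T₂ = 839.15 K. At constant volume, ΔS = nC_V ln(T₂/T₁) with C_V = 5R/2 = 20.79 J mol⁻¹ K⁻¹.
ΔS = 3.71 × 20.79 × ln(839.15/598.15) = 26.1 J/K.

ΔS = 26.1 J/K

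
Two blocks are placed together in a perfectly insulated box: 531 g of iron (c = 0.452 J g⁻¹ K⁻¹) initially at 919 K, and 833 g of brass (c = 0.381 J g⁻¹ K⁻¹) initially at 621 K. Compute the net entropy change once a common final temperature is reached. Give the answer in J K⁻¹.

Energy balance: T_f = (m₁c₁T₁ + m₂c₂T₂)/(m₁c₁ + m₂c₂) = 749.32 K.
ΔS₁ = m₁c₁ ln(T_f/T₁) = 240.012 × ln(749.32/919) = -48.99 J/K.
ΔS₂ = m₂c₂ ln(T_f/T₂) = 317.373 × ln(749.32/621) = 59.61 J/K.
ΔS_total = -48.99 + 59.61 = 10.6 J/K.

ΔS_total = 10.6 J/K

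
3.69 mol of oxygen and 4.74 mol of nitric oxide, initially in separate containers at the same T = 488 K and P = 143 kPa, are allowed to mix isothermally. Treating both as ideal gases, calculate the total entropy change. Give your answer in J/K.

Mole fractions: x_A = 3.69/8.43 = 0.438, x_B = 0.562.
ΔS_mix = −R(n_A ln x_A + n_B ln x_B) = −8.314 × (3.69 ln 0.438 + 4.74 ln 0.562) = 48 J/K.

ΔS_mix = 48 J/K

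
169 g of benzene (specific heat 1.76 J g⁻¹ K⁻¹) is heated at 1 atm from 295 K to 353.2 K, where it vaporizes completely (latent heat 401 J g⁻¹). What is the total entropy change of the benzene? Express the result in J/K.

Warming step: ΔS₁ = m c ln(T_tr/T_i) = 169 × 1.76 × ln(353.2/295) = 53.56 J/K.
Phase change: ΔS₂ = +mL/T_tr = 169 × 401 / 353.2 = 191.9 J/K.
ΔS_total = (53.56) + (191.9) = 245 J/K.

ΔS = 245 J/K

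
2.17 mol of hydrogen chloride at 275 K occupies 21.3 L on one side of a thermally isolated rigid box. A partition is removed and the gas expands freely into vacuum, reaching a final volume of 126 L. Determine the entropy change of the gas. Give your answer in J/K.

ΔS_gas = 32.1 J/K

For an ideal gas in free expansion Q = 0 and W = 0, so T is unchanged.
Entropy is a state function; using a reversible isothermal path, ΔS_gas = nR ln(V₂/V₁) = 2.17 × 8.314 × ln(126/21.3) = 32.1 J/K.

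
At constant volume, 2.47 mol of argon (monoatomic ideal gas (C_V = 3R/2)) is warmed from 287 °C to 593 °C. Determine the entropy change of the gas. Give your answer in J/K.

In kelvin: T₁ = 560.15 K, T₂ = 866.15 K. At constant volume, ΔS = nC_V ln(T₂/T₁) with C_V = 3R/2 = 12.47 J mol⁻¹ K⁻¹.
ΔS = 2.47 × 12.47 × ln(866.15/560.15) = 13.4 J/K.

ΔS = 13.4 J/K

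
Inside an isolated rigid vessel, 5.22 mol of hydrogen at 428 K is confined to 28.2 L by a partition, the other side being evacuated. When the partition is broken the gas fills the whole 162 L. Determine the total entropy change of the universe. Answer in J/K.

For an ideal gas in free expansion Q = 0 and W = 0, so T is unchanged.
Entropy is a state function; using a reversible isothermal path, ΔS_gas = nR ln(V₂/V₁) = 5.22 × 8.314 × ln(162/28.2) = 75.9 J/K.
The insulated surroundings exchange no heat, so ΔS_surr = 0 and ΔS_universe = ΔS_gas.

ΔS_universe = 75.9 J/K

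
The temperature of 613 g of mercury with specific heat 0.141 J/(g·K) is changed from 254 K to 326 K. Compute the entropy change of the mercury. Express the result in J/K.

ΔS = ∫dQ_rev/T = m c ln(T₂/T₁) = 613 × 0.141 × ln(326/254) = 21.6 J/K.

ΔS = 21.6 J/K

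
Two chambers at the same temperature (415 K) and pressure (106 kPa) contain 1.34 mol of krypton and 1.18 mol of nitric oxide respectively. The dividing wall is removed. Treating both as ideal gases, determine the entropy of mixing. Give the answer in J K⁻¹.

ΔS_mix = 14.5 J/K

Mole fractions: x_A = 1.34/2.52 = 0.532, x_B = 0.468.
ΔS_mix = −R(n_A ln x_A + n_B ln x_B) = −8.314 × (1.34 ln 0.532 + 1.18 ln 0.468) = 14.5 J/K.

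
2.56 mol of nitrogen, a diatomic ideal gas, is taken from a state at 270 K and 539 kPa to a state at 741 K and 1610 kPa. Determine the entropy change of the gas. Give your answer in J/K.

ΔS = nC_p ln(T₂/T₁) − nR ln(P₂/P₁), with C_p = 7R/2 = 29.1 J mol⁻¹ K⁻¹ for a diatomic ideal gas.
ΔS = 2.56 × [29.1 × ln(741/270) − 8.314 × ln(1610/539)] = 51.9 J/K.

ΔS = 51.9 J/K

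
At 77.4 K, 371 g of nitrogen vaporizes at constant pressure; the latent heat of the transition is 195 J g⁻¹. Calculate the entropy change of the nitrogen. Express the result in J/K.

Heat absorbed by the substance: Q = mL = 371 × 195 = 72345 J.
At constant T, ΔS = Q_rev/T = 72345 / 77.4 = 935 J/K.

ΔS = 935 J/K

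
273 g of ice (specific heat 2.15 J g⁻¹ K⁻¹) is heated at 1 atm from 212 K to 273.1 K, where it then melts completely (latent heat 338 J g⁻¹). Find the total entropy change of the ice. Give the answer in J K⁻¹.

Warming step: ΔS₁ = m c ln(T_tr/T_i) = 273 × 2.15 × ln(273.1/212) = 148.65 J/K.
Phase change: ΔS₂ = +mL/T_tr = 273 × 338 / 273.1 = 337.88 J/K.
ΔS_total = (148.65) + (337.88) = 487 J/K.

ΔS = 487 J/K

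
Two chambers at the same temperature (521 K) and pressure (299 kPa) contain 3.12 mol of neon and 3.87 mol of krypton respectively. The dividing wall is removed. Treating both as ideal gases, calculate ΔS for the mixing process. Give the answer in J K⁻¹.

ΔS_mix = 39.9 J/K

Mole fractions: x_A = 3.12/6.99 = 0.446, x_B = 0.554.
ΔS_mix = −R(n_A ln x_A + n_B ln x_B) = −8.314 × (3.12 ln 0.446 + 3.87 ln 0.554) = 39.9 J/K.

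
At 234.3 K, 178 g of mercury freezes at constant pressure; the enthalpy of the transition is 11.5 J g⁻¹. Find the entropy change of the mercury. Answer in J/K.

Heat released by the substance: Q = −mL = −178 × 11.5 = −2047 J.
At constant T, ΔS = Q_rev/T = −2047 / 234.3 = -8.74 J/K.

ΔS = -8.74 J/K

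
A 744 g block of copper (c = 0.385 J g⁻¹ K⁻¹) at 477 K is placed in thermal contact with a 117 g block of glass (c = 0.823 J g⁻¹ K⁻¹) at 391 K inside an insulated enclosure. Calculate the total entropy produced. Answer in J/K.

Energy balance: T_f = (m₁c₁T₁ + m₂c₂T₂)/(m₁c₁ + m₂c₂) = 455.36 K.
ΔS₁ = m₁c₁ ln(T_f/T₁) = 286.44 × ln(455.36/477) = -13.297 J/K.
ΔS₂ = m₂c₂ ln(T_f/T₂) = 96.291 × ln(455.36/391) = 14.674 J/K.
ΔS_total = -13.297 + 14.674 = 1.38 J/K.

ΔS_total = 1.38 J/K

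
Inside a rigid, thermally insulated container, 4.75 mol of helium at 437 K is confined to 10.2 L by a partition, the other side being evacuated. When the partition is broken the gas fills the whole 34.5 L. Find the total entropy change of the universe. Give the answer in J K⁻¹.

For an ideal gas in free expansion Q = 0 and W = 0, so T is unchanged.
Entropy is a state function; using a reversible isothermal path, ΔS_gas = nR ln(V₂/V₁) = 4.75 × 8.314 × ln(34.5/10.2) = 48.1 J/K.
The insulated surroundings exchange no heat, so ΔS_surr = 0 and ΔS_universe = ΔS_gas.

ΔS_universe = 48.1 J/K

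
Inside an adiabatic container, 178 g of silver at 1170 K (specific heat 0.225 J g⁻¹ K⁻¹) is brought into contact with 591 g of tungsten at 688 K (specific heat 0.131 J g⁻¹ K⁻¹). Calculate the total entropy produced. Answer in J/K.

ΔS_total = 3.9 J/K

Energy balance: T_f = (m₁c₁T₁ + m₂c₂T₂)/(m₁c₁ + m₂c₂) = 852.33 K.
ΔS₁ = m₁c₁ ln(T_f/T₁) = 40.05 × ln(852.33/1170) = -12.687 J/K.
ΔS₂ = m₂c₂ ln(T_f/T₂) = 77.421 × ln(852.33/688) = 16.582 J/K.
ΔS_total = -12.687 + 16.582 = 3.9 J/K.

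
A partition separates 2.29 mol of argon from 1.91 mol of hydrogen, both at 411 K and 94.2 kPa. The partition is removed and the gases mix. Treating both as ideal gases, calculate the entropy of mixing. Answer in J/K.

Mole fractions: x_A = 2.29/4.2 = 0.545, x_B = 0.455.
ΔS_mix = −R(n_A ln x_A + n_B ln x_B) = −8.314 × (2.29 ln 0.545 + 1.91 ln 0.455) = 24.1 J/K.

ΔS_mix = 24.1 J/K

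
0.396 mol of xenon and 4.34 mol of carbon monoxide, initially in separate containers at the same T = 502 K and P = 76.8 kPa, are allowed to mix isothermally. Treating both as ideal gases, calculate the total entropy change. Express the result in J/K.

Mole fractions: x_A = 0.396/4.74 = 0.0836, x_B = 0.916.
ΔS_mix = −R(n_A ln x_A + n_B ln x_B) = −8.314 × (0.396 ln 0.0836 + 4.34 ln 0.916) = 11.3 J/K.

ΔS_mix = 11.3 J/K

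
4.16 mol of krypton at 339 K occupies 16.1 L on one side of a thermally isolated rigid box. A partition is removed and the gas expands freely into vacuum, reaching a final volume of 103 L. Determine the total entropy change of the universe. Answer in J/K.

ΔS_universe = 64.2 J/K

No heat is exchanged and no work is done, so the ideal-gas temperature stays constant.
Entropy is a state function; using a reversible isothermal path, ΔS_gas = nR ln(V₂/V₁) = 4.16 × 8.314 × ln(103/16.1) = 64.2 J/K.
The insulated surroundings exchange no heat, so ΔS_surr = 0 and ΔS_universe = ΔS_gas.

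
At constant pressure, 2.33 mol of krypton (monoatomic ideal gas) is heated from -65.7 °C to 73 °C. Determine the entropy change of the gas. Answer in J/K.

ΔS = 24.8 J/K

In kelvin: T₁ = 207.45 K, T₂ = 346.15 K. At constant pressure, ΔS = nC_p ln(T₂/T₁) with C_p = 5R/2 = 20.79 J mol⁻¹ K⁻¹.
ΔS = 2.33 × 20.79 × ln(346.15/207.45) = 24.8 J/K.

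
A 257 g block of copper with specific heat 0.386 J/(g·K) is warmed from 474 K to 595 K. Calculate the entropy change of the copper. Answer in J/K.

ΔS = ∫dQ_rev/T = m c ln(T₂/T₁) = 257 × 0.386 × ln(595/474) = 22.6 J/K.

ΔS = 22.6 J/K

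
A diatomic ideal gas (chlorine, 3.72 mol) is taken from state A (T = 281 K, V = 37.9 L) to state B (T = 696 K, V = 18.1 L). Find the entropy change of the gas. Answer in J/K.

Entropy is a state function: ΔS = nC_V ln(T₂/T₁) + nR ln(V₂/V₁), with C_V = 5R/2 = 20.79 J mol⁻¹ K⁻¹ for a diatomic ideal gas.
ΔS = 3.72 × [20.79 × ln(696/281) + 8.314 × ln(18.1/37.9)] = 47.3 J/K.

ΔS = 47.3 J/K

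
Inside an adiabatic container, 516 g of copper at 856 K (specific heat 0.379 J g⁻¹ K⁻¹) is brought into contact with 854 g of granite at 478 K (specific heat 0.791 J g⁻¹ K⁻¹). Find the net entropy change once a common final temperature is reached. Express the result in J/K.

Energy balance: T_f = (m₁c₁T₁ + m₂c₂T₂)/(m₁c₁ + m₂c₂) = 562.86 K.
ΔS₁ = m₁c₁ ln(T_f/T₁) = 195.564 × ln(562.86/856) = -81.99 J/K.
ΔS₂ = m₂c₂ ln(T_f/T₂) = 675.514 × ln(562.86/478) = 110.4 J/K.
ΔS_total = -81.99 + 110.4 = 28.4 J/K.

ΔS_total = 28.4 J/K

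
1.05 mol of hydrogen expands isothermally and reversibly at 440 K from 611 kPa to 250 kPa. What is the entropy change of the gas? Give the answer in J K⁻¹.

For an isothermal ideal gas ΔS_gas = nR ln(P₁/P₂) = 1.05 × 8.314 × ln(611/250) = 7.8 J/K.

ΔS_gas = 7.8 J/K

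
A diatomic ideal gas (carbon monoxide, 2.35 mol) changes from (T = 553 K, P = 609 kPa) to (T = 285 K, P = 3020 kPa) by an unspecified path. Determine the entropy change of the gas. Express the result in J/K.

ΔS = nC_p ln(T₂/T₁) − nR ln(P₂/P₁), with C_p = 7R/2 = 29.1 J mol⁻¹ K⁻¹ for a diatomic ideal gas.
ΔS = 2.35 × [29.1 × ln(285/553) − 8.314 × ln(3020/609)] = -76.6 J/K.

ΔS = -76.6 J/K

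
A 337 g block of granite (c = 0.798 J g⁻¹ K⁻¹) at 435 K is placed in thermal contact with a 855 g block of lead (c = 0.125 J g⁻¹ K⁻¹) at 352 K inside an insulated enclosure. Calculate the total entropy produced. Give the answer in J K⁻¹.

ΔS_total = 1.66 J/K

Energy balance: T_f = (m₁c₁T₁ + m₂c₂T₂)/(m₁c₁ + m₂c₂) = 411.4 K.
ΔS₁ = m₁c₁ ln(T_f/T₁) = 268.926 × ln(411.4/435) = -15 J/K.
ΔS₂ = m₂c₂ ln(T_f/T₂) = 106.875 × ln(411.4/352) = 16.66 J/K.
ΔS_total = -15 + 16.66 = 1.66 J/K.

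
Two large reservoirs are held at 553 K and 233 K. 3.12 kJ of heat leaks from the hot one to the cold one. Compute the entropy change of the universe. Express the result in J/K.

ΔS_total = 7.75 J/K

ΔS_hot = −Q/T_H = −3120/553 = -5.642 J/K and ΔS_cold = +Q/T_C = 3120/233 = 13.39 J/K.
ΔS_total = -5.642 + 13.39 = 7.75 J/K, positive as the second law requires.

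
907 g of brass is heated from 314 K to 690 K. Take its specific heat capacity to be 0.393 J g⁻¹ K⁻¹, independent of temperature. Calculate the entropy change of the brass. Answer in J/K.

ΔS = ∫dQ_rev/T = m c ln(T₂/T₁) = 907 × 0.393 × ln(690/314) = 281 J/K.

ΔS = 281 J/K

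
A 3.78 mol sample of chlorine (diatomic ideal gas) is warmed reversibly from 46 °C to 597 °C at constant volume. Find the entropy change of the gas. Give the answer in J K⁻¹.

In kelvin: T₁ = 319.15 K, T₂ = 870.15 K. At constant volume, ΔS = nC_V ln(T₂/T₁) with C_V = 5R/2 = 20.79 J mol⁻¹ K⁻¹.
ΔS = 3.78 × 20.79 × ln(870.15/319.15) = 78.8 J/K.

ΔS = 78.8 J/K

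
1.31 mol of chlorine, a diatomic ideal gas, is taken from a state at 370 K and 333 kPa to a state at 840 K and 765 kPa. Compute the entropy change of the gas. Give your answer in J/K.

ΔS = nC_p ln(T₂/T₁) − nR ln(P₂/P₁), with C_p = 7R/2 = 29.1 J mol⁻¹ K⁻¹ for a diatomic ideal gas.
ΔS = 1.31 × [29.1 × ln(840/370) − 8.314 × ln(765/333)] = 22.2 J/K.

ΔS = 22.2 J/K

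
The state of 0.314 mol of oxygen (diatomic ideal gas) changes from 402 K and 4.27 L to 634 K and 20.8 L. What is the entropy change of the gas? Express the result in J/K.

Entropy is a state function: ΔS = nC_V ln(T₂/T₁) + nR ln(V₂/V₁), with C_V = 5R/2 = 20.79 J mol⁻¹ K⁻¹ for a diatomic ideal gas.
ΔS = 0.314 × [20.79 × ln(634/402) + 8.314 × ln(20.8/4.27)] = 7.11 J/K.

ΔS = 7.11 J/K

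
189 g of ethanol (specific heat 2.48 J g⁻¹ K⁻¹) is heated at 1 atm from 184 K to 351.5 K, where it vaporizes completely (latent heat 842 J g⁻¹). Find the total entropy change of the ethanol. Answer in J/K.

ΔS = 756 J/K

Warming step: ΔS₁ = m c ln(T_tr/T_i) = 189 × 2.48 × ln(351.5/184) = 303.4 J/K.
Phase change: ΔS₂ = +mL/T_tr = 189 × 842 / 351.5 = 452.7 J/K.
ΔS_total = (303.4) + (452.7) = 756 J/K.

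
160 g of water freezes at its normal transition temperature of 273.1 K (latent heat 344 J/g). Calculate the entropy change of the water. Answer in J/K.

Heat released by the substance: Q = −mL = −160 × 344 = −55040 J.
At constant T, ΔS = Q_rev/T = −55040 / 273.1 = -202 J/K.

ΔS = -202 J/K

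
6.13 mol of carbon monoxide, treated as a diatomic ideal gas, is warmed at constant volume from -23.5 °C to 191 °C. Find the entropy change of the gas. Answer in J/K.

ΔS = 79 J/K

In kelvin: T₁ = 249.65 K, T₂ = 464.15 K. At constant volume, ΔS = nC_V ln(T₂/T₁) with C_V = 5R/2 = 20.79 J mol⁻¹ K⁻¹.
ΔS = 6.13 × 20.79 × ln(464.15/249.65) = 79 J/K.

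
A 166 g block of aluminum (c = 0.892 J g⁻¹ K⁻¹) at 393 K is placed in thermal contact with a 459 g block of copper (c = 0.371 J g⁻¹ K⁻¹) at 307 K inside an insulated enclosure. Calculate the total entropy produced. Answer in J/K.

Energy balance: T_f = (m₁c₁T₁ + m₂c₂T₂)/(m₁c₁ + m₂c₂) = 347 K.
ΔS₁ = m₁c₁ ln(T_f/T₁) = 148.072 × ln(347/393) = -18.433 J/K.
ΔS₂ = m₂c₂ ln(T_f/T₂) = 170.289 × ln(347/307) = 20.856 J/K.
ΔS_total = -18.433 + 20.856 = 2.42 J/K.

ΔS_total = 2.42 J/K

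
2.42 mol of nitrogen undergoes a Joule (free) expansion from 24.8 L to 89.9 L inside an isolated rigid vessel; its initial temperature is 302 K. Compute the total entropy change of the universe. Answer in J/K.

ΔS_universe = 25.9 J/K

For an ideal gas in free expansion Q = 0 and W = 0, so T is unchanged.
Entropy is a state function; using a reversible isothermal path, ΔS_gas = nR ln(V₂/V₁) = 2.42 × 8.314 × ln(89.9/24.8) = 25.9 J/K.
The insulated surroundings exchange no heat, so ΔS_surr = 0 and ΔS_universe = ΔS_gas.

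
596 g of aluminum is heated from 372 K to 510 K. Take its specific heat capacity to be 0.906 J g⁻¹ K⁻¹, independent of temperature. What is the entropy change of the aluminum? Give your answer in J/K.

ΔS = 170 J/K

ΔS = ∫dQ_rev/T = m c ln(T₂/T₁) = 596 × 0.906 × ln(510/372) = 170 J/K.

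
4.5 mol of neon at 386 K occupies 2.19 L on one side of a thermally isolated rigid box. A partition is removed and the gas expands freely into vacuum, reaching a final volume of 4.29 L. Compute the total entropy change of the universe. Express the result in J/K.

For an ideal gas in free expansion Q = 0 and W = 0, so T is unchanged.
Entropy is a state function; using a reversible isothermal path, ΔS_gas = nR ln(V₂/V₁) = 4.5 × 8.314 × ln(4.29/2.19) = 25.2 J/K.
The insulated surroundings exchange no heat, so ΔS_surr = 0 and ΔS_universe = ΔS_gas.

ΔS_universe = 25.2 J/K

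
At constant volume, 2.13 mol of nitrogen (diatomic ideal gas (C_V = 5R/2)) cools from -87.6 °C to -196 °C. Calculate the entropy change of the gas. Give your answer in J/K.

In kelvin: T₁ = 185.55 K, T₂ = 77.15 K. At constant volume, ΔS = nC_V ln(T₂/T₁) with C_V = 5R/2 = 20.79 J mol⁻¹ K⁻¹.
ΔS = 2.13 × 20.79 × ln(77.15/185.55) = -38.9 J/K.

ΔS = -38.9 J/K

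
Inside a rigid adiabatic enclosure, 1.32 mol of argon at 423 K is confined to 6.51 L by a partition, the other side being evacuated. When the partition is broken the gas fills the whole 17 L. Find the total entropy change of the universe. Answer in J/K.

No heat is exchanged and no work is done, so the ideal-gas temperature stays constant.
Entropy is a state function; using a reversible isothermal path, ΔS_gas = nR ln(V₂/V₁) = 1.32 × 8.314 × ln(17/6.51) = 10.5 J/K.
The insulated surroundings exchange no heat, so ΔS_surr = 0 and ΔS_universe = ΔS_gas.

ΔS_universe = 10.5 J/K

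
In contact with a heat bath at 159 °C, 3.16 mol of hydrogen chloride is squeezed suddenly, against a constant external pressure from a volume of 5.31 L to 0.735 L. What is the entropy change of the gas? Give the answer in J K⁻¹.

ΔS_gas = -52 J/K

Entropy is a state function, so ΔS_gas depends only on the end states.
For an isothermal ideal gas ΔS_gas = nR ln(V₂/V₁) = 3.16 × 8.314 × ln(0.735/5.31) = -52 J/K.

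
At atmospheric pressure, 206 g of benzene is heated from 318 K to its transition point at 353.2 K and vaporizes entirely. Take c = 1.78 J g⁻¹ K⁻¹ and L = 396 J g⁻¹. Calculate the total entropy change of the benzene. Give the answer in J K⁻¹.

ΔS = 269 J/K

Warming step: ΔS₁ = m c ln(T_tr/T_i) = 206 × 1.78 × ln(353.2/318) = 38.495 J/K.
Phase change: ΔS₂ = +mL/T_tr = 206 × 396 / 353.2 = 230.96 J/K.
ΔS_total = (38.495) + (230.96) = 269 J/K.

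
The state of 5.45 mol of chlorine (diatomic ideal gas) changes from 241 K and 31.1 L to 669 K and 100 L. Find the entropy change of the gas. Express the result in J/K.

Entropy is a state function: ΔS = nC_V ln(T₂/T₁) + nR ln(V₂/V₁), with C_V = 5R/2 = 20.79 J mol⁻¹ K⁻¹ for a diatomic ideal gas.
ΔS = 5.45 × [20.79 × ln(669/241) + 8.314 × ln(100/31.1)] = 169 J/K.

ΔS = 169 J/K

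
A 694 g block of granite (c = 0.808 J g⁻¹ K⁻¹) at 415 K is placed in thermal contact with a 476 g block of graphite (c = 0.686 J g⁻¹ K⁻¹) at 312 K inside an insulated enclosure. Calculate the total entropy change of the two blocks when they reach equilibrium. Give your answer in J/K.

Energy balance: T_f = (m₁c₁T₁ + m₂c₂T₂)/(m₁c₁ + m₂c₂) = 377.09 K.
ΔS₁ = m₁c₁ ln(T_f/T₁) = 560.752 × ln(377.09/415) = -53.71 J/K.
ΔS₂ = m₂c₂ ln(T_f/T₂) = 326.536 × ln(377.09/312) = 61.88 J/K.
ΔS_total = -53.71 + 61.88 = 8.17 J/K.

ΔS_total = 8.17 J/K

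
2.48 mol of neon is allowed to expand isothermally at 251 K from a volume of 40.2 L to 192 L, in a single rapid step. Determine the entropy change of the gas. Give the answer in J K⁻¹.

ΔS_gas = 32.2 J/K

Entropy is a state function, so ΔS_gas depends only on the end states.
For an isothermal ideal gas ΔS_gas = nR ln(V₂/V₁) = 2.48 × 8.314 × ln(192/40.2) = 32.2 J/K.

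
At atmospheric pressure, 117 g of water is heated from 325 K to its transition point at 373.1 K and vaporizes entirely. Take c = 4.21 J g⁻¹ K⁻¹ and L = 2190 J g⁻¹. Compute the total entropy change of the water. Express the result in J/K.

Warming step: ΔS₁ = m c ln(T_tr/T_i) = 117 × 4.21 × ln(373.1/325) = 67.99 J/K.
Phase change: ΔS₂ = +mL/T_tr = 117 × 2190 / 373.1 = 686.8 J/K.
ΔS_total = (67.99) + (686.8) = 755 J/K.

ΔS = 755 J/K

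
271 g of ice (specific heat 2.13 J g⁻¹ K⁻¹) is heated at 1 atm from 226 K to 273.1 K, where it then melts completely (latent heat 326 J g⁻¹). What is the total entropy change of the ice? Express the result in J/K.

ΔS = 433 J/K

Warming step: ΔS₁ = m c ln(T_tr/T_i) = 271 × 2.13 × ln(273.1/226) = 109.3 J/K.
Phase change: ΔS₂ = +mL/T_tr = 271 × 326 / 273.1 = 323.5 J/K.
ΔS_total = (109.3) + (323.5) = 433 J/K.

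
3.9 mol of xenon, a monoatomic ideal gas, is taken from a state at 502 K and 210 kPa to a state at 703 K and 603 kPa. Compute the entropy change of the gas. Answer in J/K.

ΔS = -6.9 J/K

ΔS = nC_p ln(T₂/T₁) − nR ln(P₂/P₁), with C_p = 5R/2 = 20.79 J mol⁻¹ K⁻¹ for a monoatomic ideal gas.
ΔS = 3.9 × [20.79 × ln(703/502) − 8.314 × ln(603/210)] = -6.9 J/K.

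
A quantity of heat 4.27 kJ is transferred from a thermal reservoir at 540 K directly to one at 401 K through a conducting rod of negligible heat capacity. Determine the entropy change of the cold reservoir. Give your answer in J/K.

The cold reservoir gains heat Q, so ΔS_cold = +Q/T_C = 4270/401 = 10.6 J/K.

ΔS_cold = 10.6 J/K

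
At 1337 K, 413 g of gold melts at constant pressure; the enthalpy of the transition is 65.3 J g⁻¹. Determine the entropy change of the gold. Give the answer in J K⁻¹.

ΔS = 20.2 J/K

Heat absorbed by the substance: Q = mL = 413 × 65.3 = 26968.9 J.
At constant T, ΔS = Q_rev/T = 26968.9 / 1337 = 20.2 J/K.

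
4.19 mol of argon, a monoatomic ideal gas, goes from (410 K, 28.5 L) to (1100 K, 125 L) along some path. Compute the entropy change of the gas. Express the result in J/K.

ΔS = 103 J/K

Entropy is a state function: ΔS = nC_V ln(T₂/T₁) + nR ln(V₂/V₁), with C_V = 3R/2 = 12.47 J mol⁻¹ K⁻¹ for a monoatomic ideal gas.
ΔS = 4.19 × [12.47 × ln(1100/410) + 8.314 × ln(125/28.5)] = 103 J/K.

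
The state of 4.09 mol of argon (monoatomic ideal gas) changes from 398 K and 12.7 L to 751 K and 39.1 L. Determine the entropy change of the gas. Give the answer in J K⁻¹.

Entropy is a state function: ΔS = nC_V ln(T₂/T₁) + nR ln(V₂/V₁), with C_V = 3R/2 = 12.47 J mol⁻¹ K⁻¹ for a monoatomic ideal gas.
ΔS = 4.09 × [12.47 × ln(751/398) + 8.314 × ln(39.1/12.7)] = 70.6 J/K.

ΔS = 70.6 J/K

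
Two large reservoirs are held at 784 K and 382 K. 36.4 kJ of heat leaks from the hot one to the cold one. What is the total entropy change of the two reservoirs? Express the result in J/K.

ΔS_total = 48.9 J/K

ΔS_hot = −Q/T_H = −36400/784 = -46.43 J/K and ΔS_cold = +Q/T_C = 36400/382 = 95.29 J/K.
ΔS_total = -46.43 + 95.29 = 48.9 J/K, positive as the second law requires.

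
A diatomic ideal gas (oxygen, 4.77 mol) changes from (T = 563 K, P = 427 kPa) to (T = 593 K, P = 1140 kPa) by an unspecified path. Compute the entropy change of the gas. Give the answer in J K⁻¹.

ΔS = nC_p ln(T₂/T₁) − nR ln(P₂/P₁), with C_p = 7R/2 = 29.1 J mol⁻¹ K⁻¹ for a diatomic ideal gas.
ΔS = 4.77 × [29.1 × ln(593/563) − 8.314 × ln(1140/427)] = -31.7 J/K.

ΔS = -31.7 J/K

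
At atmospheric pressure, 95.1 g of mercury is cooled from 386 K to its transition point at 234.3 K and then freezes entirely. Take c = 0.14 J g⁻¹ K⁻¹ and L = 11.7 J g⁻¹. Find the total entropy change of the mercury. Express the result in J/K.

Cooling step: ΔS₁ = m c ln(T_tr/T_i) = 95.1 × 0.14 × ln(234.3/386) = -6.647 J/K.
Phase change: ΔS₂ = −mL/T_tr = −95.1 × 11.7 / 234.3 = -4.749 J/K.
ΔS_total = (-6.647) + (-4.749) = -11.4 J/K.

ΔS = -11.4 J/K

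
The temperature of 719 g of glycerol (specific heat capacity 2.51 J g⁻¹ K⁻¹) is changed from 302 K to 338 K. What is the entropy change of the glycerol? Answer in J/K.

ΔS = 203 J/K

ΔS = ∫dQ_rev/T = m c ln(T₂/T₁) = 719 × 2.51 × ln(338/302) = 203 J/K.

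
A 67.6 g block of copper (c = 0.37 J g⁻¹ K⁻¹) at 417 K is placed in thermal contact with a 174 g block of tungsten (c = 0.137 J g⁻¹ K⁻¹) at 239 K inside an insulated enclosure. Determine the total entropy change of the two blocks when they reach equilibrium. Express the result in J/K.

Energy balance: T_f = (m₁c₁T₁ + m₂c₂T₂)/(m₁c₁ + m₂c₂) = 330.14 K.
ΔS₁ = m₁c₁ ln(T_f/T₁) = 25.012 × ln(330.14/417) = -5.842 J/K.
ΔS₂ = m₂c₂ ln(T_f/T₂) = 23.838 × ln(330.14/239) = 7.701 J/K.
ΔS_total = -5.842 + 7.701 = 1.86 J/K.

ΔS_total = 1.86 J/K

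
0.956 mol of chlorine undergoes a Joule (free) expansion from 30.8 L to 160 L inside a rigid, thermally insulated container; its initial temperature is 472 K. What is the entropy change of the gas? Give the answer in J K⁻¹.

For an ideal gas in free expansion Q = 0 and W = 0, so T is unchanged.
Entropy is a state function; using a reversible isothermal path, ΔS_gas = nR ln(V₂/V₁) = 0.956 × 8.314 × ln(160/30.8) = 13.1 J/K.

ΔS_gas = 13.1 J/K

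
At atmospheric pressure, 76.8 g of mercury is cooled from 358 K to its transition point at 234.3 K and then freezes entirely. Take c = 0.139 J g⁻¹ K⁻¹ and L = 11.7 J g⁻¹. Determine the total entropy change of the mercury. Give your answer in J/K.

Cooling step: ΔS₁ = m c ln(T_tr/T_i) = 76.8 × 0.139 × ln(234.3/358) = -4.526 J/K.
Phase change: ΔS₂ = −mL/T_tr = −76.8 × 11.7 / 234.3 = -3.835 J/K.
ΔS_total = (-4.526) + (-3.835) = -8.36 J/K.

ΔS = -8.36 J/K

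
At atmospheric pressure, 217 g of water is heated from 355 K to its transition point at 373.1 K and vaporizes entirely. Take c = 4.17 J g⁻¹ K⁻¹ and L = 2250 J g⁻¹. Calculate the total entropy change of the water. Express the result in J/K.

ΔS = 1350 J/K

Warming step: ΔS₁ = m c ln(T_tr/T_i) = 217 × 4.17 × ln(373.1/355) = 45 J/K.
Phase change: ΔS₂ = +mL/T_tr = 217 × 2250 / 373.1 = 1309 J/K.
ΔS_total = (45) + (1309) = 1350 J/K.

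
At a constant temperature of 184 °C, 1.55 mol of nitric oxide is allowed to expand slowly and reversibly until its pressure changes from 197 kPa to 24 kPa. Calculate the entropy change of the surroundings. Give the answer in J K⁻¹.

ΔS_surr = -27.1 J/K

For an isothermal ideal gas ΔS_gas = nR ln(P₁/P₂) = 1.55 × 8.314 × ln(197/24) = 27.1 J/K.
The process is reversible, so ΔS_surr = −ΔS_gas = -27.1 J/K and ΔS_universe = 0.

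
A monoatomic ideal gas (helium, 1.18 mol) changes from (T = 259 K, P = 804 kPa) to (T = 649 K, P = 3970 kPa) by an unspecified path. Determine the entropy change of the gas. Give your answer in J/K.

ΔS = nC_p ln(T₂/T₁) − nR ln(P₂/P₁), with C_p = 5R/2 = 20.79 J mol⁻¹ K⁻¹ for a monoatomic ideal gas.
ΔS = 1.18 × [20.79 × ln(649/259) − 8.314 × ln(3970/804)] = 6.86 J/K.

ΔS = 6.86 J/K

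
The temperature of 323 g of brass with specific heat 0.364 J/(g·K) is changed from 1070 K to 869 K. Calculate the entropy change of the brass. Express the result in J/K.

ΔS = -24.5 J/K

ΔS = ∫dQ_rev/T = m c ln(T₂/T₁) = 323 × 0.364 × ln(869/1070) = -24.5 J/K.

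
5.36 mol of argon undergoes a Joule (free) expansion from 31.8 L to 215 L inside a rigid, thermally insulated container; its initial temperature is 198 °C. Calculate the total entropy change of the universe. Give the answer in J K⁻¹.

ΔS_universe = 85.2 J/K

For an ideal gas in free expansion Q = 0 and W = 0, so T is unchanged.
Entropy is a state function; using a reversible isothermal path, ΔS_gas = nR ln(V₂/V₁) = 5.36 × 8.314 × ln(215/31.8) = 85.2 J/K.
The insulated surroundings exchange no heat, so ΔS_surr = 0 and ΔS_universe = ΔS_gas.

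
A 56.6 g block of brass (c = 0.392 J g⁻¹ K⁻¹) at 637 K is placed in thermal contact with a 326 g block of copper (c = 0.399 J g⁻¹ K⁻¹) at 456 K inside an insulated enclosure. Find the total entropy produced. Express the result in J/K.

Energy balance: T_f = (m₁c₁T₁ + m₂c₂T₂)/(m₁c₁ + m₂c₂) = 482.37 K.
ΔS₁ = m₁c₁ ln(T_f/T₁) = 22.1872 × ln(482.37/637) = -6.1691 J/K.
ΔS₂ = m₂c₂ ln(T_f/T₂) = 130.074 × ln(482.37/456) = 7.3139 J/K.
ΔS_total = -6.1691 + 7.3139 = 1.14 J/K.

ΔS_total = 1.14 J/K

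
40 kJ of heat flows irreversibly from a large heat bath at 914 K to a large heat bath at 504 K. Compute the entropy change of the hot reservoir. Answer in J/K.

ΔS_hot = -43.8 J/K

The hot reservoir loses heat Q, so ΔS_hot = −Q/T_H = −40000/914 = -43.8 J/K.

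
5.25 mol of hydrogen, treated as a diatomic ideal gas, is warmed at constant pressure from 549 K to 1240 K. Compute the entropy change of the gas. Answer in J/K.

At constant pressure, ΔS = nC_p ln(T₂/T₁) with C_p = 7R/2 = 29.1 J mol⁻¹ K⁻¹.
ΔS = 5.25 × 29.1 × ln(1240/549) = 124 J/K.

ΔS = 124 J/K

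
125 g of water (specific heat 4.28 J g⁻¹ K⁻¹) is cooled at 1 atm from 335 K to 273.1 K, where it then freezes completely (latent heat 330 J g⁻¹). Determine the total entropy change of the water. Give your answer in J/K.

ΔS = -260 J/K

Cooling step: ΔS₁ = m c ln(T_tr/T_i) = 125 × 4.28 × ln(273.1/335) = -109.3 J/K.
Phase change: ΔS₂ = −mL/T_tr = −125 × 330 / 273.1 = -151 J/K.
ΔS_total = (-109.3) + (-151) = -260 J/K.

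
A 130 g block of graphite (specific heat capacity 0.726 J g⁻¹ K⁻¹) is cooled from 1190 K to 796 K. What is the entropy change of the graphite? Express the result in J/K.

ΔS = ∫dQ_rev/T = m c ln(T₂/T₁) = 130 × 0.726 × ln(796/1190) = -38 J/K.

ΔS = -38 J/K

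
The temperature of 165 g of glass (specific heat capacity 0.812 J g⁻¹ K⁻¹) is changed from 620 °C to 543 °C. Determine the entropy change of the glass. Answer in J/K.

ΔS = -12.1 J/K

In kelvin: T₁ = 893.15 K, T₂ = 816.15 K. ΔS = ∫dQ_rev/T = m c ln(T₂/T₁) = 165 × 0.812 × ln(816.15/893.15) = -12.1 J/K.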